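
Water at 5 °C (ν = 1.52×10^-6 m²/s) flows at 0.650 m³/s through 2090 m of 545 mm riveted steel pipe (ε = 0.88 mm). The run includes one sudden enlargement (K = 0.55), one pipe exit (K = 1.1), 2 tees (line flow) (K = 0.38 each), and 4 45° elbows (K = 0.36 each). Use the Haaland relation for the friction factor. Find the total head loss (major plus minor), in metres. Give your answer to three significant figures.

H_L ≈ 35.5 m

V = 4Q/(πD²) = 2.786 m/s; V²/2g = 0.3957 m
Re = 9.99×10^5, ε/D = 0.00161 → f = 0.02238 (Haaland)
Major: h_f = f(L/D)·V²/2g = 0.02238·3835·0.3957 = 33.95 m
Minor: ΣK = 3.85; h_m = ΣK·V²/2g = 1.523 m
Total H_L = 33.95 + 1.523 = 35.48 m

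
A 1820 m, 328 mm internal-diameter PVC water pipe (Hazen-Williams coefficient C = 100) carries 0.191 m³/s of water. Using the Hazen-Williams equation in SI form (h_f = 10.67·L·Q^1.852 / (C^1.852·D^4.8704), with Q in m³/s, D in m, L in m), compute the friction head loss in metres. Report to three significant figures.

h_f ≈ 40.8 m

h_f = 10.67·1820·0.191^1.852 / (100^1.852·0.328^4.8704) = 40.79 m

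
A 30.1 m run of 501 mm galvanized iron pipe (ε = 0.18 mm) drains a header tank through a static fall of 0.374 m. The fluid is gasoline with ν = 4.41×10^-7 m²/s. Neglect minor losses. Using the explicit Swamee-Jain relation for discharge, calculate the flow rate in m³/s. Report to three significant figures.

Q ≈ 0.549 m³/s

Swamee-Jain (Type II): Q = -0.965·√(gD⁵h_f/L)·ln[ε/(3.7D) + √(3.17ν²L/(gD³h_f))]
√(gD⁵h_f/L) = √(9.81·0.501⁵·0.374/30.1) = 0.06203
ε/(3.7D) = 9.71×10^-5; √(3.17ν²L/(gD³h_f)) = 6.34×10^-6
Q = -0.965·0.06203·ln(1.034×10^-4) = 0.5493 m³/s
Check: V = 2.79 m/s, Re = 3.17×10^6, f = 0.01580, h_f = 0.376 m ≈ 0.374 m ✓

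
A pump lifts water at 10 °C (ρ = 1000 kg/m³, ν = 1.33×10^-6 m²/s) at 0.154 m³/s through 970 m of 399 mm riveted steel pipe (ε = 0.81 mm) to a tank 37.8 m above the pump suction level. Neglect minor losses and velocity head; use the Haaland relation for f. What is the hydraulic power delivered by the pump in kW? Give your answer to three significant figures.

V = 4Q/(πD²) = 1.232 m/s; Re = 3.69×10^5; ε/D = 0.00203; f = 0.02399
h_f = f(L/D)V²/2g = 4.509 m
Total head H = z + h_f = 37.8 + 4.509 = 42.31 m
P_hyd = ρgQH = 1000·9.81·0.154·42.31 = 63.92 kW

P_hyd ≈ 63.9 kW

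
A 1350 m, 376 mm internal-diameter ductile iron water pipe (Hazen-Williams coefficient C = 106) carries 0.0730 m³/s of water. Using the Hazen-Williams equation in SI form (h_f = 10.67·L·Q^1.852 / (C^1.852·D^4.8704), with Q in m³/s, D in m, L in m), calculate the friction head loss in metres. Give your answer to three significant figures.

h_f = 10.67·1350·0.0730^1.852 / (106^1.852·0.376^4.8704) = 2.352 m

h_f ≈ 2.35 m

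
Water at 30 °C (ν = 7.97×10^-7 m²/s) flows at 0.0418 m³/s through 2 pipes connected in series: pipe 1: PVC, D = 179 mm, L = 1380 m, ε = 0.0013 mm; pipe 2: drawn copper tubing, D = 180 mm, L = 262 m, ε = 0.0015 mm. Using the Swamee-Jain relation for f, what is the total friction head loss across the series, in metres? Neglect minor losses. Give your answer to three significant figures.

Pipe 1: V = 1.661 m/s, Re = 3.73×10^5, ε/D = 7.26×10^-6, f = 0.01390, h_1 = f(L/D)V²/2g = 15.07 m
Pipe 2: V = 1.643 m/s, Re = 3.71×10^5, ε/D = 8.33×10^-6, f = 0.01393, h_2 = f(L/D)V²/2g = 2.789 m
Series → Q common, losses add: H = Σh = 17.86 m

H ≈ 17.9 m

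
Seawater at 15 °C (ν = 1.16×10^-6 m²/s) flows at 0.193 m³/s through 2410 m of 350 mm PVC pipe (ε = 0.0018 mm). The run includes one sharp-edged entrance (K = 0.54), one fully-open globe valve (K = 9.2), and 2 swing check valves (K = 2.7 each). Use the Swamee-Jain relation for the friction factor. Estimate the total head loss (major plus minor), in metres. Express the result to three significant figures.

V = 4Q/(πD²) = 2.006 m/s; V²/2g = 0.2051 m
Re = 6.05×10^5, ε/D = 5.14×10^-6 → f = 0.01275 (Swamee-Jain)
Major: h_f = f(L/D)·V²/2g = 0.01275·6886·0.2051 = 18.00 m
Minor: ΣK = 15.1; h_m = ΣK·V²/2g = 3.105 m
Total H_L = 18.00 + 3.105 = 21.11 m

H_L ≈ 21.1 m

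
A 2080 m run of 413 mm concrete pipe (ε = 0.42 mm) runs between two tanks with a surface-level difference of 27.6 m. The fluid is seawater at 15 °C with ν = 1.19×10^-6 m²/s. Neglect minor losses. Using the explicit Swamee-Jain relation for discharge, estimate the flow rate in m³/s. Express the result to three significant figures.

Swamee-Jain (Type II): Q = -0.965·√(gD⁵h_f/L)·ln[ε/(3.7D) + √(3.17ν²L/(gD³h_f))]
√(gD⁵h_f/L) = √(9.81·0.413⁵·27.6/2080) = 0.03955
ε/(3.7D) = 2.75×10^-4; √(3.17ν²L/(gD³h_f)) = 2.21×10^-5
Q = -0.965·0.03955·ln(2.970×10^-4) = 0.3100 m³/s
Check: V = 2.31 m/s, Re = 8.03×10^5, f = 0.02019, h_f = 27.7 m ≈ 27.6 m ✓

Q ≈ 0.310 m³/s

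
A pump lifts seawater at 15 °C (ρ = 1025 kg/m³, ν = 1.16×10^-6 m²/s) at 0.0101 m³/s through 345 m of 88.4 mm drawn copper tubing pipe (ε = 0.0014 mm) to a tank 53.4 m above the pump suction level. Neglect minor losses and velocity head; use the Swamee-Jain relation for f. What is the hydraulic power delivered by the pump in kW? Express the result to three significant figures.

P_hyd ≈ 6.36 kW

V = 4Q/(πD²) = 1.646 m/s; Re = 1.25×10^5; ε/D = 1.58×10^-5; f = 0.01716
h_f = f(L/D)V²/2g = 9.242 m
Total head H = z + h_f = 53.4 + 9.242 = 62.64 m
P_hyd = ρgQH = 1025·9.81·0.0101·62.64 = 6.362 kW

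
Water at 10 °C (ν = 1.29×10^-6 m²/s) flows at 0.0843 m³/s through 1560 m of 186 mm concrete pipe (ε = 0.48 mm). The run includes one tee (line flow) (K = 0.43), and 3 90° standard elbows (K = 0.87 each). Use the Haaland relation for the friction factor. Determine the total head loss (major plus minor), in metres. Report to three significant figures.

V = 4Q/(πD²) = 3.103 m/s; V²/2g = 0.4906 m
Re = 4.47×10^5, ε/D = 0.00258 → f = 0.02544 (Haaland)
Major: h_f = f(L/D)·V²/2g = 0.02544·8387·0.4906 = 104.7 m
Minor: ΣK = 3.04; h_m = ΣK·V²/2g = 1.491 m
Total H_L = 104.7 + 1.491 = 106.2 m

H_L ≈ 106 m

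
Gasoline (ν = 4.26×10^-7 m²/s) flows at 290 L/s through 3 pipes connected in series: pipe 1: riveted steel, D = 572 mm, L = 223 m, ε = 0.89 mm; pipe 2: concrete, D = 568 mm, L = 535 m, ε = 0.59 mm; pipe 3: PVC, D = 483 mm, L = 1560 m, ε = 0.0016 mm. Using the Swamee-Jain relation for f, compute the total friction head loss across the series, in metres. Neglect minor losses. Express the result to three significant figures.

H ≈ 6.22 m

Pipe 1: V = 1.129 m/s, Re = 1.52×10^6, ε/D = 0.00156, f = 0.02214, h_1 = f(L/D)V²/2g = 0.5603 m
Pipe 2: V = 1.144 m/s, Re = 1.53×10^6, ε/D = 0.00104, f = 0.02008, h_2 = f(L/D)V²/2g = 1.263 m
Pipe 3: V = 1.583 m/s, Re = 1.79×10^6, ε/D = 3.31×10^-6, f = 0.01066, h_3 = f(L/D)V²/2g = 4.398 m
Series → Q common, losses add: H = Σh = 6.221 m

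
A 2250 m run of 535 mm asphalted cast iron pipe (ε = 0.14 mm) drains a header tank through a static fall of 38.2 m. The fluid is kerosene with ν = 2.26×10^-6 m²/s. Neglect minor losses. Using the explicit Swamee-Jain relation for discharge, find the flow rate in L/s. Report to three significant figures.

Swamee-Jain (Type II): Q = -0.965·√(gD⁵h_f/L)·ln[ε/(3.7D) + √(3.17ν²L/(gD³h_f))]
√(gD⁵h_f/L) = √(9.81·0.535⁵·38.2/2250) = 0.08544
ε/(3.7D) = 7.07×10^-5; √(3.17ν²L/(gD³h_f)) = 2.52×10^-5
Q = -0.965·0.08544·ln(9.592×10^-5) = 0.7628 m³/s
Check: V = 3.39 m/s, Re = 8.03×10^5, f = 0.01558, h_f = 38.4 m ≈ 38.2 m ✓

Q ≈ 763 L/s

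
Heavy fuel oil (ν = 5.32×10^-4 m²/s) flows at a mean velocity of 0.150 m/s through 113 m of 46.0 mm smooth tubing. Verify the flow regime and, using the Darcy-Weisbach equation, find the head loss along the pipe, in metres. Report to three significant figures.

h_f ≈ 13.9 m

Re = VD/ν = 0.150·0.04600/5.32×10^-4 = 13.0 → laminar (Re < 2300)
f = 64/Re = 4.934
h_f = f(L/D)V²/(2g) = 4.934·(113/0.04600)·0.150²/(2·9.81) = 13.90 m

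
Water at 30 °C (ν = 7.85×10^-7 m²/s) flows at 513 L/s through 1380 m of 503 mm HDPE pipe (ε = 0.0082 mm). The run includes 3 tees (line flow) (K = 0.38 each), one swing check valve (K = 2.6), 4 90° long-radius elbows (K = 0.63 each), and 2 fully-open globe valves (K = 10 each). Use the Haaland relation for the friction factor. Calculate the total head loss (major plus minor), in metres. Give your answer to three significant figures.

V = 4Q/(πD²) = 2.582 m/s; V²/2g = 0.3397 m
Re = 1.65×10^6, ε/D = 1.63×10^-5 → f = 0.01109 (Haaland)
Major: h_f = f(L/D)·V²/2g = 0.01109·2744·0.3397 = 10.34 m
Minor: ΣK = 26.3; h_m = ΣK·V²/2g = 8.920 m
Total H_L = 10.34 + 8.920 = 19.26 m

H_L ≈ 19.3 m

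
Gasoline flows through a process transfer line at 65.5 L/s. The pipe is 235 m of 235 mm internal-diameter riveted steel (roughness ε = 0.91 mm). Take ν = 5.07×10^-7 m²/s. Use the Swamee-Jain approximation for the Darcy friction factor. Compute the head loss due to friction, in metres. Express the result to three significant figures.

V = 4Q/(πD²) = 4·0.0655/(π·0.235²) = 1.510 m/s
Re = VD/ν = 1.510·0.235/5.07×10^-7 = 7.00×10^5 → turbulent
ε/D = 0.91/235 = 0.00387
Swamee-Jain: f = 0.02839
h_f = f(L/D)V²/(2g) = 0.02839·(235/0.235)·1.510²/(2·9.81) = 3.300 m

h_f ≈ 3.30 m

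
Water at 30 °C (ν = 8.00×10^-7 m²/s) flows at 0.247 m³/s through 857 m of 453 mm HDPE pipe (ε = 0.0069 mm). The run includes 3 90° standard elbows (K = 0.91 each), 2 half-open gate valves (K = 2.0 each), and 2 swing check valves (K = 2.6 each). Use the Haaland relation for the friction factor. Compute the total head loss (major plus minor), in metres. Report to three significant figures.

H_L ≈ 4.17 m

V = 4Q/(πD²) = 1.533 m/s; V²/2g = 0.1197 m
Re = 8.68×10^5, ε/D = 1.52×10^-5 → f = 0.01212 (Haaland)
Major: h_f = f(L/D)·V²/2g = 0.01212·1892·0.1197 = 2.746 m
Minor: ΣK = 11.9; h_m = ΣK·V²/2g = 1.428 m
Total H_L = 2.746 + 1.428 = 4.174 m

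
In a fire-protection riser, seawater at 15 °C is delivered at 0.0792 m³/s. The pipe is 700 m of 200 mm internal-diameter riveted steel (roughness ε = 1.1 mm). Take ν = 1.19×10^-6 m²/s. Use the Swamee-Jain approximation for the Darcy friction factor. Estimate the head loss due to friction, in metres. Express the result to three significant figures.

h_f ≈ 35.8 m

V = 4Q/(πD²) = 4·0.0792/(π·0.200²) = 2.521 m/s
Re = VD/ν = 2.521·0.200/1.19×10^-6 = 4.24×10^5 → turbulent
ε/D = 1.1/200 = 0.00550
Swamee-Jain: f = 0.03158
h_f = f(L/D)V²/(2g) = 0.03158·(700/0.200)·2.521²/(2·9.81) = 35.80 m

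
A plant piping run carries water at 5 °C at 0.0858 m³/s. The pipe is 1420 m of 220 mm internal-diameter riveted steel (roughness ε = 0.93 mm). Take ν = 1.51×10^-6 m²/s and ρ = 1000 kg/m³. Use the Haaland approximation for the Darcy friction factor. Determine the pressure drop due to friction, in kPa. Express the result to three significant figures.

Δp ≈ 481 kPa

V = 4Q/(πD²) = 4·0.0858/(π·0.220²) = 2.257 m/s
Re = VD/ν = 2.257·0.220/1.51×10^-6 = 3.29×10^5 → turbulent
ε/D = 0.93/220 = 0.00423
Haaland: f = 0.02923
h_f = f(L/D)V²/(2g) = 0.02923·(1420/0.220)·2.257²/(2·9.81) = 48.99 m
Δp = ρg·h_f = 1000·9.81·48.99 = 480.6 kPa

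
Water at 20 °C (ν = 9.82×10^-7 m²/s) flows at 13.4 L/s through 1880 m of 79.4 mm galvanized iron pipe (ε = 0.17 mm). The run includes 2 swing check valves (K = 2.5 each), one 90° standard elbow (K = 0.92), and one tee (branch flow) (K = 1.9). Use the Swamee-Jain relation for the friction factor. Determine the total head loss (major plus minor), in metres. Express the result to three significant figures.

H_L ≈ 222 m

V = 4Q/(πD²) = 2.706 m/s; V²/2g = 0.3733 m
Re = 2.19×10^5, ε/D = 0.00214 → f = 0.02480 (Swamee-Jain)
Major: h_f = f(L/D)·V²/2g = 0.02480·23678·0.3733 = 219.2 m
Minor: ΣK = 7.82; h_m = ΣK·V²/2g = 2.919 m
Total H_L = 219.2 + 2.919 = 222.1 m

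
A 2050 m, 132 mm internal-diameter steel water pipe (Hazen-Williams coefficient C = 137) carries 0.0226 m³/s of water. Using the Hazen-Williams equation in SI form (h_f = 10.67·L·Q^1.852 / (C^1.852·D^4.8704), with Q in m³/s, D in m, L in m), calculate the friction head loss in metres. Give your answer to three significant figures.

h_f ≈ 41.5 m

h_f = 10.67·2050·0.0226^1.852 / (137^1.852·0.132^4.8704) = 41.46 m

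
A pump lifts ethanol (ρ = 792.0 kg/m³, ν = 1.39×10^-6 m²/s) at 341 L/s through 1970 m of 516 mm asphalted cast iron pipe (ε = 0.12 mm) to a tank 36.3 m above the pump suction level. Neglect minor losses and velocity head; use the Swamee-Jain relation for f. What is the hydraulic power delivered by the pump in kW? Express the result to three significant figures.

V = 4Q/(πD²) = 1.631 m/s; Re = 6.05×10^5; ε/D = 2.33×10^-4; f = 0.01558
h_f = f(L/D)V²/2g = 8.063 m
Total head H = z + h_f = 36.3 + 8.063 = 44.36 m
P_hyd = ρgQH = 792.0·9.81·0.341·44.36 = 117.5 kW

P_hyd ≈ 118 kW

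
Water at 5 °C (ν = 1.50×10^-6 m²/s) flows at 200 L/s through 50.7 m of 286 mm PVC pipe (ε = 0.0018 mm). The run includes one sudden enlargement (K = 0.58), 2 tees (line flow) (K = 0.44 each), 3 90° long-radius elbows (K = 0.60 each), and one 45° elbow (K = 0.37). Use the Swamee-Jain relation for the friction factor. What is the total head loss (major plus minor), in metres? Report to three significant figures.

V = 4Q/(πD²) = 3.113 m/s; V²/2g = 0.4940 m
Re = 5.94×10^5, ε/D = 6.29×10^-6 → f = 0.01281 (Swamee-Jain)
Major: h_f = f(L/D)·V²/2g = 0.01281·177.3·0.4940 = 1.122 m
Minor: ΣK = 3.63; h_m = ΣK·V²/2g = 1.793 m
Total H_L = 1.122 + 1.793 = 2.915 m

H_L ≈ 2.92 m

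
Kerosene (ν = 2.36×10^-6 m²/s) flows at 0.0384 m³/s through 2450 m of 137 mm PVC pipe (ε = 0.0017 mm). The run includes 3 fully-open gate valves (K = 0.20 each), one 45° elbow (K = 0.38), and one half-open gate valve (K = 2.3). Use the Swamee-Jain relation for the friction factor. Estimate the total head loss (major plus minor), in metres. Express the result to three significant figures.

V = 4Q/(πD²) = 2.605 m/s; V²/2g = 0.3459 m
Re = 1.51×10^5, ε/D = 1.24×10^-5 → f = 0.01651 (Swamee-Jain)
Major: h_f = f(L/D)·V²/2g = 0.01651·17883·0.3459 = 102.1 m
Minor: ΣK = 3.28; h_m = ΣK·V²/2g = 1.134 m
Total H_L = 102.1 + 1.134 = 103.3 m

H_L ≈ 103 m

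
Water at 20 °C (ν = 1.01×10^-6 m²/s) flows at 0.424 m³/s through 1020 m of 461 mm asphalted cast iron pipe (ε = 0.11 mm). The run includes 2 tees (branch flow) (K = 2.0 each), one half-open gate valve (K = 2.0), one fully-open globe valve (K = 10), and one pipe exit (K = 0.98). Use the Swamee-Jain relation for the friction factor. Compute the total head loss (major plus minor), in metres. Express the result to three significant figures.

H_L ≈ 16.5 m

V = 4Q/(πD²) = 2.540 m/s; V²/2g = 0.3289 m
Re = 1.16×10^6, ε/D = 2.39×10^-4 → f = 0.01507 (Swamee-Jain)
Major: h_f = f(L/D)·V²/2g = 0.01507·2213·0.3289 = 10.97 m
Minor: ΣK = 17.0; h_m = ΣK·V²/2g = 5.585 m
Total H_L = 10.97 + 5.585 = 16.55 m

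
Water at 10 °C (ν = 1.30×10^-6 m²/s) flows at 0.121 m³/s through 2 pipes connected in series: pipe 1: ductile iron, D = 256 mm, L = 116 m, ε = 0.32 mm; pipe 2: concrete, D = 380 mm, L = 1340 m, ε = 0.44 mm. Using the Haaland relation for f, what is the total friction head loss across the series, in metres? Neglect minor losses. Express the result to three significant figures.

Pipe 1: V = 2.351 m/s, Re = 4.63×10^5, ε/D = 0.00125, f = 0.02127, h_1 = f(L/D)V²/2g = 2.715 m
Pipe 2: V = 1.067 m/s, Re = 3.12×10^5, ε/D = 0.00116, f = 0.02114, h_2 = f(L/D)V²/2g = 4.324 m
Series → Q common, losses add: H = Σh = 7.039 m

H ≈ 7.04 m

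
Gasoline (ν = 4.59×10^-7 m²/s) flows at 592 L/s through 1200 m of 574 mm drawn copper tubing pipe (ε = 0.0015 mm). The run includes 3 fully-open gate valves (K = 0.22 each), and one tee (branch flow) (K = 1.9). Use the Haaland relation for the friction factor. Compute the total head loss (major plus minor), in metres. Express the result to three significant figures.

H_L ≈ 6.19 m

V = 4Q/(πD²) = 2.288 m/s; V²/2g = 0.2668 m
Re = 2.86×10^6, ε/D = 2.61×10^-6 → f = 0.009871 (Haaland)
Major: h_f = f(L/D)·V²/2g = 0.009871·2091·0.2668 = 5.505 m
Minor: ΣK = 2.56; h_m = ΣK·V²/2g = 0.6829 m
Total H_L = 5.505 + 0.6829 = 6.188 m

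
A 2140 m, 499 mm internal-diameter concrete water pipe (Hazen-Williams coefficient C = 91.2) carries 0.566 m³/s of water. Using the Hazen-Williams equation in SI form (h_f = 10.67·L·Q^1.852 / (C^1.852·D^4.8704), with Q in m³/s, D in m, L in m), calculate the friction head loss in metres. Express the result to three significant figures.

h_f ≈ 55.1 m

h_f = 10.67·2140·0.566^1.852 / (91.2^1.852·0.499^4.8704) = 55.11 m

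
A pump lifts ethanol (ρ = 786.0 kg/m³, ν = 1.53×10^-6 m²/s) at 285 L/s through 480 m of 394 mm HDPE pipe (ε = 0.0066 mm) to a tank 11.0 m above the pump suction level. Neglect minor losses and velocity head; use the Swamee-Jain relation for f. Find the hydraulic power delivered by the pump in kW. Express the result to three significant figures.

V = 4Q/(πD²) = 2.338 m/s; Re = 6.02×10^5; ε/D = 1.68×10^-5; f = 0.01296
h_f = f(L/D)V²/2g = 4.399 m
Total head H = z + h_f = 11.0 + 4.399 = 15.40 m
P_hyd = ρgQH = 786.0·9.81·0.285·15.40 = 33.84 kW

P_hyd ≈ 33.8 kW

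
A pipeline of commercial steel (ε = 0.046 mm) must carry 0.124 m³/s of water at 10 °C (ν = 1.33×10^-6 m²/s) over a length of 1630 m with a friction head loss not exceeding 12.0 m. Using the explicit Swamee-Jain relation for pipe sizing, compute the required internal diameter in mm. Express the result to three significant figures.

Swamee-Jain (Type III): D = 0.66·[ε^1.25·(LQ²/(gh_f))^4.75 + ν·Q^9.4·(L/(gh_f))^5.2]^0.04
LQ²/(gh_f) = 0.2129; L/(gh_f) = 13.85
Term 1 = ε^1.25·(…)^4.75 = 2.44×10^-9; Term 2 = ν·Q^9.4·(…)^5.2 = 3.44×10^-9
D = 0.66·(2.44×10^-9 + 3.44×10^-9)^0.04 = 0.3093 m = 309 mm
Check: V = 1.65 m/s, Re = 3.84×10^5, f = 0.01543, h_f = 11.3 m ≈ 12.0 m ✓

D ≈ 309 mm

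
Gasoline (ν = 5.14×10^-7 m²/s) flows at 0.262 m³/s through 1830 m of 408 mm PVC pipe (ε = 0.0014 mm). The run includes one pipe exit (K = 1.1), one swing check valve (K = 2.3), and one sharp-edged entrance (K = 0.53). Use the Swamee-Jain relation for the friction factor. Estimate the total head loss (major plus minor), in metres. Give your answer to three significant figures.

H_L ≈ 10.8 m

V = 4Q/(πD²) = 2.004 m/s; V²/2g = 0.2047 m
Re = 1.59×10^6, ε/D = 3.43×10^-6 → f = 0.01087 (Swamee-Jain)
Major: h_f = f(L/D)·V²/2g = 0.01087·4485·0.2047 = 9.976 m
Minor: ΣK = 3.93; h_m = ΣK·V²/2g = 0.8044 m
Total H_L = 9.976 + 0.8044 = 10.78 m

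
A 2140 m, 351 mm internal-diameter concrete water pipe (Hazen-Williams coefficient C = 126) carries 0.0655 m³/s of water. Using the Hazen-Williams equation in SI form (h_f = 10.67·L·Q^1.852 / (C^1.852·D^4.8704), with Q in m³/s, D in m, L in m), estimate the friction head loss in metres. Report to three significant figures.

h_f ≈ 3.10 m

h_f = 10.67·2140·0.0655^1.852 / (126^1.852·0.351^4.8704) = 3.097 m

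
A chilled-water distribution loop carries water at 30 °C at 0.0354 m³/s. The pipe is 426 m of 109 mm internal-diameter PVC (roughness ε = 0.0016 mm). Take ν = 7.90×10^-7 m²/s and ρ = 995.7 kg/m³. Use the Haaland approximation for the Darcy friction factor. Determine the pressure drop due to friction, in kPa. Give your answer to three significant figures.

Δp ≈ 368 kPa

V = 4Q/(πD²) = 4·0.0354/(π·0.109²) = 3.794 m/s
Re = VD/ν = 3.794·0.109/7.90×10^-7 = 5.23×10^5 → turbulent
ε/D = 0.0016/109 = 1.47×10^-5
Haaland: f = 0.01313
h_f = f(L/D)V²/(2g) = 0.01313·(426/0.109)·3.794²/(2·9.81) = 37.65 m
Δp = ρg·h_f = 995.7·9.81·37.65 = 367.7 kPa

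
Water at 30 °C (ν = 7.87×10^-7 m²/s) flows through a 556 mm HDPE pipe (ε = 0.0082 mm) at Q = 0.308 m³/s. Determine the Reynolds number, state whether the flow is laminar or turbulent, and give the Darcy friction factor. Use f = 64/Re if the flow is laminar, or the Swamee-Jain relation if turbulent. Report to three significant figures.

V = 4Q/(πD²) = 1.269 m/s
Re = VD/ν = 1.269·0.556/7.87×10^-7 = 8.96×10^5
Re > 4000 → turbulent; ε/D = 1.47×10^-5
Swamee-Jain: f = 0.01216

Re ≈ 8.96×10^5; turbulent; f ≈ 0.0122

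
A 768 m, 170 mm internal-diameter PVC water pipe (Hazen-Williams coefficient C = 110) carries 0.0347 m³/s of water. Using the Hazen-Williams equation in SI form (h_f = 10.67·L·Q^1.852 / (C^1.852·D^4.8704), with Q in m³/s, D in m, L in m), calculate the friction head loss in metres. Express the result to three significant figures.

h_f = 10.67·768·0.0347^1.852 / (110^1.852·0.170^4.8704) = 15.05 m

h_f ≈ 15.1 m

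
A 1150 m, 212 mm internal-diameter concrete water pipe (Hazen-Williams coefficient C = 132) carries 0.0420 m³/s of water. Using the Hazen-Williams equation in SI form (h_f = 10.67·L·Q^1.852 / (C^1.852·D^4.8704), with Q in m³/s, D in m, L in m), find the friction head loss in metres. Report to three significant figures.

h_f ≈ 7.81 m

h_f = 10.67·1150·0.0420^1.852 / (132^1.852·0.212^4.8704) = 7.813 m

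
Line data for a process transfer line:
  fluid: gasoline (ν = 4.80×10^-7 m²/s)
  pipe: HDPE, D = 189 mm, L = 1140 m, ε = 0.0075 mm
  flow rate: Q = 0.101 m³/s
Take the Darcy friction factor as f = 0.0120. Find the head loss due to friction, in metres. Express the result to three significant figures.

h_f ≈ 47.8 m

V = 4Q/(πD²) = 4·0.101/(π·0.189²) = 3.600 m/s
h_f = f(L/D)V²/(2g) = 0.01200·(1140/0.189)·3.600²/(2·9.81) = 47.81 m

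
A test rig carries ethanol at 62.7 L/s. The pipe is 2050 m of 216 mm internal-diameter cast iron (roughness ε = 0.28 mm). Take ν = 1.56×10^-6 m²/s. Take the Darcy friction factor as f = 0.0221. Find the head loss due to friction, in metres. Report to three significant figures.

V = 4Q/(πD²) = 4·0.0627/(π·0.216²) = 1.711 m/s
h_f = f(L/D)V²/(2g) = 0.02210·(2050/0.216)·1.711²/(2·9.81) = 31.30 m

h_f ≈ 31.3 m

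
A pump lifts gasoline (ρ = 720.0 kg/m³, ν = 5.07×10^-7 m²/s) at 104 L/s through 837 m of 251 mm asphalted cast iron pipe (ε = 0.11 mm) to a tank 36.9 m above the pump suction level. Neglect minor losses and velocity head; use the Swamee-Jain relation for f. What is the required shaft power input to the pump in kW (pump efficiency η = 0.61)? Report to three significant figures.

V = 4Q/(πD²) = 2.102 m/s; Re = 1.04×10^6; ε/D = 4.38×10^-4; f = 0.01685
h_f = f(L/D)V²/2g = 12.65 m
Total head H = z + h_f = 36.9 + 12.65 = 49.55 m
P_hyd = ρgQH = 720.0·9.81·0.104·49.55 = 36.40 kW
P_shaft = P_hyd/η = 36.40/0.61 = 59.67 kW

P_shaft ≈ 59.7 kW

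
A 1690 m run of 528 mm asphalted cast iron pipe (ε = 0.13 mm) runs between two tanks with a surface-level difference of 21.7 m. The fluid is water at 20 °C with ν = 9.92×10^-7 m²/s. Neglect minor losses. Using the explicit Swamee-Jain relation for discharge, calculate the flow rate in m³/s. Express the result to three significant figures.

Q ≈ 0.655 m³/s

Swamee-Jain (Type II): Q = -0.965·√(gD⁵h_f/L)·ln[ε/(3.7D) + √(3.17ν²L/(gD³h_f))]
√(gD⁵h_f/L) = √(9.81·0.528⁵·21.7/1690) = 0.07190
ε/(3.7D) = 6.65×10^-5; √(3.17ν²L/(gD³h_f)) = 1.30×10^-5
Q = -0.965·0.07190·ln(7.951×10^-5) = 0.6549 m³/s
Check: V = 2.99 m/s, Re = 1.59×10^6, f = 0.01496, h_f = 21.8 m ≈ 21.7 m ✓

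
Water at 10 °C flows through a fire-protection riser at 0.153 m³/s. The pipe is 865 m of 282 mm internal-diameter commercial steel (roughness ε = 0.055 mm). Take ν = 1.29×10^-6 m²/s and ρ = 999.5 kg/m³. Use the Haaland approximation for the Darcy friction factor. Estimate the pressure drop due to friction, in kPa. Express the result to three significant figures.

V = 4Q/(πD²) = 4·0.153/(π·0.282²) = 2.450 m/s
Re = VD/ν = 2.450·0.282/1.29×10^-6 = 5.36×10^5 → turbulent
ε/D = 0.055/282 = 1.95×10^-4
Haaland: f = 0.01516
h_f = f(L/D)V²/(2g) = 0.01516·(865/0.282)·2.450²/(2·9.81) = 14.22 m
Δp = ρg·h_f = 999.5·9.81·14.22 = 139.4 kPa

Δp ≈ 139 kPa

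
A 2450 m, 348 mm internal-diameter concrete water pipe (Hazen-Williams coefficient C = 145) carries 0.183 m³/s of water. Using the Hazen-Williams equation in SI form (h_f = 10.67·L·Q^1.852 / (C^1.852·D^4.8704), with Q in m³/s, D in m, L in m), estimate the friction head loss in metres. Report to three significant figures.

h_f ≈ 19.1 m

h_f = 10.67·2450·0.183^1.852 / (145^1.852·0.348^4.8704) = 19.11 m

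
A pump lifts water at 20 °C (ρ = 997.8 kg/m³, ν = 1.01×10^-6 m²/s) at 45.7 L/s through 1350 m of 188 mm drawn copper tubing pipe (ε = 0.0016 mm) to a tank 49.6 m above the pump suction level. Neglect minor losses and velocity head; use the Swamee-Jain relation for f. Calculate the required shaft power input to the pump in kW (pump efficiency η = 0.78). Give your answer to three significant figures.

P_shaft ≈ 36.6 kW

V = 4Q/(πD²) = 1.646 m/s; Re = 3.06×10^5; ε/D = 8.51×10^-6; f = 0.01442
h_f = f(L/D)V²/2g = 14.30 m
Total head H = z + h_f = 49.6 + 14.30 = 63.90 m
P_hyd = ρgQH = 997.8·9.81·0.0457·63.90 = 28.59 kW
P_shaft = P_hyd/η = 28.59/0.78 = 36.65 kW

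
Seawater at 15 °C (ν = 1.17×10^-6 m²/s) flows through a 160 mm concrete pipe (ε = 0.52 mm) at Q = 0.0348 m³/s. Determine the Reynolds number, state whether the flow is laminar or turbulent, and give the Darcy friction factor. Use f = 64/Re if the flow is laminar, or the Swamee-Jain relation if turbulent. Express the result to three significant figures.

V = 4Q/(πD²) = 1.731 m/s
Re = VD/ν = 1.731·0.160/1.17×10^-6 = 2.37×10^5
Re > 4000 → turbulent; ε/D = 0.00325
Swamee-Jain: f = 0.02747

Re ≈ 2.37×10^5; turbulent; f ≈ 0.0275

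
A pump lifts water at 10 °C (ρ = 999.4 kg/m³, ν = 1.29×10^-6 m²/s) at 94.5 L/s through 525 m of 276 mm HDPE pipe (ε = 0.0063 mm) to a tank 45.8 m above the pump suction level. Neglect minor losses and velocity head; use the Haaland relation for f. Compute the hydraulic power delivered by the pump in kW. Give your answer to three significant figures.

V = 4Q/(πD²) = 1.580 m/s; Re = 3.38×10^5; ε/D = 2.28×10^-5; f = 0.01424
h_f = f(L/D)V²/2g = 3.443 m
Total head H = z + h_f = 45.8 + 3.443 = 49.24 m
P_hyd = ρgQH = 999.4·9.81·0.0945·49.24 = 45.62 kW

P_hyd ≈ 45.6 kW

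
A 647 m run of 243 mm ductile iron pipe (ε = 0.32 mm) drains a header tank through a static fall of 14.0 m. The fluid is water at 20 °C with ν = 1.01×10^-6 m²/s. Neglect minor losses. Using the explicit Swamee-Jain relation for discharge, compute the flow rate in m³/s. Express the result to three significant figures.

Swamee-Jain (Type II): Q = -0.965·√(gD⁵h_f/L)·ln[ε/(3.7D) + √(3.17ν²L/(gD³h_f))]
√(gD⁵h_f/L) = √(9.81·0.243⁵·14.0/647) = 0.01341
ε/(3.7D) = 3.56×10^-4; √(3.17ν²L/(gD³h_f)) = 3.26×10^-5
Q = -0.965·0.01341·ln(3.885×10^-4) = 0.1016 m³/s
Check: V = 2.19 m/s, Re = 5.27×10^5, f = 0.02160, h_f = 14.1 m ≈ 14.0 m ✓

Q ≈ 0.102 m³/s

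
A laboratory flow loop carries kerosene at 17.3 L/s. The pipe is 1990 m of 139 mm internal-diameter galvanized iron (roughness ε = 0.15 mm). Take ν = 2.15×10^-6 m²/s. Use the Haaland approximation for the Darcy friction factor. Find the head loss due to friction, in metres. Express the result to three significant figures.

h_f ≈ 21.7 m

V = 4Q/(πD²) = 4·0.0173/(π·0.139²) = 1.140 m/s
Re = VD/ν = 1.140·0.139/2.15×10^-6 = 7.37×10^4 → turbulent
ε/D = 0.15/139 = 0.00108
Haaland: f = 0.02289
h_f = f(L/D)V²/(2g) = 0.02289·(1990/0.139)·1.140²/(2·9.81) = 21.71 m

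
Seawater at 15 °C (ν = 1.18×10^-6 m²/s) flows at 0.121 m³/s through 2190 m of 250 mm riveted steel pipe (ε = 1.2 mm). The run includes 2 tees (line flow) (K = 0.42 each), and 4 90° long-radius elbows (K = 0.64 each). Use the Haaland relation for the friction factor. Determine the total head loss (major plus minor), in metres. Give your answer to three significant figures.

V = 4Q/(πD²) = 2.465 m/s; V²/2g = 0.3097 m
Re = 5.22×10^5, ε/D = 0.00480 → f = 0.03023 (Haaland)
Major: h_f = f(L/D)·V²/2g = 0.03023·8760·0.3097 = 82.00 m
Minor: ΣK = 3.40; h_m = ΣK·V²/2g = 1.053 m
Total H_L = 82.00 + 1.053 = 83.06 m

H_L ≈ 83.1 m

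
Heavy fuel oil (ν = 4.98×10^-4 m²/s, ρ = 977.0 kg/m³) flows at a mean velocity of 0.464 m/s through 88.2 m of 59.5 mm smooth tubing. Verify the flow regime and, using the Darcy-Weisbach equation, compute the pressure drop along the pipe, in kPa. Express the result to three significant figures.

Δp ≈ 180 kPa

Re = VD/ν = 0.464·0.05950/4.98×10^-4 = 55.4 → laminar (Re < 2300)
f = 64/Re = 1.154
h_f = f(L/D)V²/(2g) = 1.154·(88.2/0.05950)·0.464²/(2·9.81) = 18.78 m
Δp = ρg·h_f = 977.0·9.81·18.78 = 180.0 kPa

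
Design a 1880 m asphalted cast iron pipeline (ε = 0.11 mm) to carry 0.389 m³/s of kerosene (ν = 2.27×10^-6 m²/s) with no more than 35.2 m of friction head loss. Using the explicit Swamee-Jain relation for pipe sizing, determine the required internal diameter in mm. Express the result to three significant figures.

Swamee-Jain (Type III): D = 0.66·[ε^1.25·(LQ²/(gh_f))^4.75 + ν·Q^9.4·(L/(gh_f))^5.2]^0.04
LQ²/(gh_f) = 0.8238; L/(gh_f) = 5.444
Term 1 = ε^1.25·(…)^4.75 = 4.49×10^-6; Term 2 = ν·Q^9.4·(…)^5.2 = 2.13×10^-6
D = 0.66·(4.49×10^-6 + 2.13×10^-6)^0.04 = 0.4096 m = 410 mm
Check: V = 2.95 m/s, Re = 5.33×10^5, f = 0.01604, h_f = 32.7 m ≈ 35.2 m ✓

D ≈ 410 mm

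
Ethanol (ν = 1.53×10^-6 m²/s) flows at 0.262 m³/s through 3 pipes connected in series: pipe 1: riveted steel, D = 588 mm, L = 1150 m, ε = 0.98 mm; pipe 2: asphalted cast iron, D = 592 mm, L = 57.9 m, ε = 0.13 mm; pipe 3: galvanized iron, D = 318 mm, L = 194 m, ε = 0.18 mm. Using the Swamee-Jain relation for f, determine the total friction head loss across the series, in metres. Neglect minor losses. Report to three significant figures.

Pipe 1: V = 0.9648 m/s, Re = 3.71×10^5, ε/D = 0.00167, f = 0.02302, h_1 = f(L/D)V²/2g = 2.136 m
Pipe 2: V = 0.9518 m/s, Re = 3.68×10^5, ε/D = 2.20×10^-4, f = 0.01613, h_2 = f(L/D)V²/2g = 0.07283 m
Pipe 3: V = 3.299 m/s, Re = 6.86×10^5, ε/D = 5.66×10^-4, f = 0.01794, h_3 = f(L/D)V²/2g = 6.072 m
Series → Q common, losses add: H = Σh = 8.280 m

H ≈ 8.28 m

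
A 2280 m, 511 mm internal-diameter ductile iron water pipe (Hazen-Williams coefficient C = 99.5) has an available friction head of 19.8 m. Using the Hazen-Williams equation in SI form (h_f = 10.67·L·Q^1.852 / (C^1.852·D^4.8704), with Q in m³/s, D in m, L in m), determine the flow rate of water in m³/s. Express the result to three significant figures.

Q ≈ 0.365 m³/s

Rearranging: Q = [h_f·C^1.852·D^4.8704 / (10.67·L)]^(1/1.852)
Q = [19.8·99.5^1.852·0.511^4.8704 / (10.67·2280)]^0.540 = 0.3655 m³/s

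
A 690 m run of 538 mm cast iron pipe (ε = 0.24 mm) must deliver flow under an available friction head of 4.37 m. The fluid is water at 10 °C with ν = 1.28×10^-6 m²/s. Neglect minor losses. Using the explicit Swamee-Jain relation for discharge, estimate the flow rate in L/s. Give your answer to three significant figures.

Q ≈ 452 L/s

Swamee-Jain (Type II): Q = -0.965·√(gD⁵h_f/L)·ln[ε/(3.7D) + √(3.17ν²L/(gD³h_f))]
√(gD⁵h_f/L) = √(9.81·0.538⁵·4.37/690) = 0.05292
ε/(3.7D) = 1.21×10^-4; √(3.17ν²L/(gD³h_f)) = 2.32×10^-5
Q = -0.965·0.05292·ln(1.437×10^-4) = 0.4518 m³/s
Check: V = 1.99 m/s, Re = 8.35×10^5, f = 0.01703, h_f = 4.40 m ≈ 4.37 m ✓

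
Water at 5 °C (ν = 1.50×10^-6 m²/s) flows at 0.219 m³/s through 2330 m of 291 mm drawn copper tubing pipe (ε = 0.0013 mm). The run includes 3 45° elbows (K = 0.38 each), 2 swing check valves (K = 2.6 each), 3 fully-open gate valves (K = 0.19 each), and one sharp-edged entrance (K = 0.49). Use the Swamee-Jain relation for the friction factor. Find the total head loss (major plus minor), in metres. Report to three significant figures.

H_L ≈ 59.9 m

V = 4Q/(πD²) = 3.293 m/s; V²/2g = 0.5526 m
Re = 6.39×10^5, ε/D = 4.47×10^-6 → f = 0.01262 (Swamee-Jain)
Major: h_f = f(L/D)·V²/2g = 0.01262·8007·0.5526 = 55.84 m
Minor: ΣK = 7.40; h_m = ΣK·V²/2g = 4.089 m
Total H_L = 55.84 + 4.089 = 59.93 m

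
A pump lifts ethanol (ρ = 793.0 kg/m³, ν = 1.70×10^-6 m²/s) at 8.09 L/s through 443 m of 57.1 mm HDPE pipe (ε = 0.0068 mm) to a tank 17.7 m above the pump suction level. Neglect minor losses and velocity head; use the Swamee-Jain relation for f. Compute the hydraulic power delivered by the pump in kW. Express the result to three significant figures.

P_hyd ≈ 5.67 kW

V = 4Q/(πD²) = 3.159 m/s; Re = 1.06×10^5; ε/D = 1.19×10^-4; f = 0.01836
h_f = f(L/D)V²/2g = 72.47 m
Total head H = z + h_f = 17.7 + 72.47 = 90.17 m
P_hyd = ρgQH = 793.0·9.81·0.00809·90.17 = 5.675 kW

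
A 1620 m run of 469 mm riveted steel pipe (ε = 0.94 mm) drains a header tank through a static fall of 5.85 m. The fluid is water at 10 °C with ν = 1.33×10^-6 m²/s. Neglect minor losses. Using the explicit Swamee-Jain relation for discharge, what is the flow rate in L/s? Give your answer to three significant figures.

Swamee-Jain (Type II): Q = -0.965·√(gD⁵h_f/L)·ln[ε/(3.7D) + √(3.17ν²L/(gD³h_f))]
√(gD⁵h_f/L) = √(9.81·0.469⁵·5.85/1620) = 0.02835
ε/(3.7D) = 5.42×10^-4; √(3.17ν²L/(gD³h_f)) = 3.92×10^-5
Q = -0.965·0.02835·ln(5.809×10^-4) = 0.2039 m³/s
Check: V = 1.18 m/s, Re = 4.16×10^5, f = 0.02400, h_f = 5.88 m ≈ 5.85 m ✓

Q ≈ 204 L/s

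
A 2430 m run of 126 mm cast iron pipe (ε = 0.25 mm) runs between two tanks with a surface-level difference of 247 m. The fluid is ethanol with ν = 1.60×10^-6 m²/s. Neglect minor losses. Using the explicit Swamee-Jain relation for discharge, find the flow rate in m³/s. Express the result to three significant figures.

Swamee-Jain (Type II): Q = -0.965·√(gD⁵h_f/L)·ln[ε/(3.7D) + √(3.17ν²L/(gD³h_f))]
√(gD⁵h_f/L) = √(9.81·0.126⁵·247/2430) = 0.005627
ε/(3.7D) = 5.36×10^-4; √(3.17ν²L/(gD³h_f)) = 6.38×10^-5
Q = -0.965·0.005627·ln(6.000×10^-4) = 0.04029 m³/s
Check: V = 3.23 m/s, Re = 2.54×10^5, f = 0.02424, h_f = 249 m ≈ 247 m ✓

Q ≈ 0.0403 m³/s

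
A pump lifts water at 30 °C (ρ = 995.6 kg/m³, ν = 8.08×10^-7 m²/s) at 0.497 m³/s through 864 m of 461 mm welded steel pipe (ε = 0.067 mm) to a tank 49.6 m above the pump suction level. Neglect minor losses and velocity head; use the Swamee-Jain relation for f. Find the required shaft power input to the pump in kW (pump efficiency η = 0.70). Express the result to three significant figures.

P_shaft ≈ 424 kW

V = 4Q/(πD²) = 2.978 m/s; Re = 1.70×10^6; ε/D = 1.45×10^-4; f = 0.01370
h_f = f(L/D)V²/2g = 11.60 m
Total head H = z + h_f = 49.6 + 11.60 = 61.20 m
P_hyd = ρgQH = 995.6·9.81·0.497·61.20 = 297.1 kW
P_shaft = P_hyd/η = 297.1/0.70 = 424.4 kW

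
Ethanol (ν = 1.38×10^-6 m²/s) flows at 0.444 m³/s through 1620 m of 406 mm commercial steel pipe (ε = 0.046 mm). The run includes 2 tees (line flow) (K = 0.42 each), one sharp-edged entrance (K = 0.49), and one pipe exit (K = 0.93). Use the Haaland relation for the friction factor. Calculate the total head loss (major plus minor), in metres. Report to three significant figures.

V = 4Q/(πD²) = 3.430 m/s; V²/2g = 0.5995 m
Re = 1.01×10^6, ε/D = 1.13×10^-4 → f = 0.01351 (Haaland)
Major: h_f = f(L/D)·V²/2g = 0.01351·3990·0.5995 = 32.31 m
Minor: ΣK = 2.26; h_m = ΣK·V²/2g = 1.355 m
Total H_L = 32.31 + 1.355 = 33.67 m

H_L ≈ 33.7 m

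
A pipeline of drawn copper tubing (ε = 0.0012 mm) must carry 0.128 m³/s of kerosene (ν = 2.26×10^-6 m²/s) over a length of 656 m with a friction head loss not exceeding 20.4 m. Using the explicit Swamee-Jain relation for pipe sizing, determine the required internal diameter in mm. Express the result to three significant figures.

D ≈ 232 mm

Swamee-Jain (Type III): D = 0.66·[ε^1.25·(LQ²/(gh_f))^4.75 + ν·Q^9.4·(L/(gh_f))^5.2]^0.04
LQ²/(gh_f) = 0.05371; L/(gh_f) = 3.278
Term 1 = ε^1.25·(…)^4.75 = 3.69×10^-14; Term 2 = ν·Q^9.4·(…)^5.2 = 4.40×10^-12
D = 0.66·(3.69×10^-14 + 4.40×10^-12)^0.04 = 0.2320 m = 232 mm
Check: V = 3.03 m/s, Re = 3.11×10^5, f = 0.01434, h_f = 19.0 m ≈ 20.4 m ✓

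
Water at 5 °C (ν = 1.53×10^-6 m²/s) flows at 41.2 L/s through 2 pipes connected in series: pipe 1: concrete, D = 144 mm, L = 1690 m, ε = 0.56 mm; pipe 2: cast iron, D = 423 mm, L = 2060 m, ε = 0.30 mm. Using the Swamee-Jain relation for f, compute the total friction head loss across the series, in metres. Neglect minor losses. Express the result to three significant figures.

H ≈ 111 m

Pipe 1: V = 2.530 m/s, Re = 2.38×10^5, ε/D = 0.00389, f = 0.02882, h_1 = f(L/D)V²/2g = 110.3 m
Pipe 2: V = 0.2932 m/s, Re = 8.11×10^4, ε/D = 7.09×10^-4, f = 0.02180, h_2 = f(L/D)V²/2g = 0.4652 m
Series → Q common, losses add: H = Σh = 110.8 m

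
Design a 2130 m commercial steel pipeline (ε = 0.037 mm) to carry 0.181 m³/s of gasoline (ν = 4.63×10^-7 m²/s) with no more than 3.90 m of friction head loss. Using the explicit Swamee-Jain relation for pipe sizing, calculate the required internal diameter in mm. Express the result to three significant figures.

D ≈ 458 mm

Swamee-Jain (Type III): D = 0.66·[ε^1.25·(LQ²/(gh_f))^4.75 + ν·Q^9.4·(L/(gh_f))^5.2]^0.04
LQ²/(gh_f) = 1.824; L/(gh_f) = 55.67
Term 1 = ε^1.25·(…)^4.75 = 5.01×10^-5; Term 2 = ν·Q^9.4·(…)^5.2 = 5.82×10^-5
D = 0.66·(5.01×10^-5 + 5.82×10^-5)^0.04 = 0.4581 m = 458 mm
Check: V = 1.10 m/s, Re = 1.09×10^6, f = 0.01311, h_f = 3.75 m ≈ 3.90 m ✓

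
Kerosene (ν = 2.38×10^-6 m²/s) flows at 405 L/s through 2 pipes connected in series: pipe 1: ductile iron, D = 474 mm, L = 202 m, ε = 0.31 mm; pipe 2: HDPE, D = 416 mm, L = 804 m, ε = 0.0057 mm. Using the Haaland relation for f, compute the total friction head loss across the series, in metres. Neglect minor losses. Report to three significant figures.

Pipe 1: V = 2.295 m/s, Re = 4.57×10^5, ε/D = 6.54×10^-4, f = 0.01855, h_1 = f(L/D)V²/2g = 2.123 m
Pipe 2: V = 2.980 m/s, Re = 5.21×10^5, ε/D = 1.37×10^-5, f = 0.01313, h_2 = f(L/D)V²/2g = 11.48 m
Series → Q common, losses add: H = Σh = 13.61 m

H ≈ 13.6 m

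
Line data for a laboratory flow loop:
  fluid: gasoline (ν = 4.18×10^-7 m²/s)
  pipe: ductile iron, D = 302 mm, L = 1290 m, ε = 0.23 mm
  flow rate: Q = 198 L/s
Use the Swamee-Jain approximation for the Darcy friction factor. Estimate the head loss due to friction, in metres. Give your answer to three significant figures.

V = 4Q/(πD²) = 4·0.198/(π·0.302²) = 2.764 m/s
Re = VD/ν = 2.764·0.302/4.18×10^-7 = 2.00×10^6 → turbulent
ε/D = 0.23/302 = 7.62×10^-4
Swamee-Jain: f = 0.01865
h_f = f(L/D)V²/(2g) = 0.01865·(1290/0.302)·2.764²/(2·9.81) = 31.02 m

h_f ≈ 31.0 m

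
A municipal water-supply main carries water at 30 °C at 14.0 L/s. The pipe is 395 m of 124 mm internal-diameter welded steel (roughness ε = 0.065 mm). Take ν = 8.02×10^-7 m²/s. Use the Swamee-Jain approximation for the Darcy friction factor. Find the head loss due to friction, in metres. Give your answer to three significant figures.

h_f ≈ 4.20 m

V = 4Q/(πD²) = 4·0.0140/(π·0.124²) = 1.159 m/s
Re = VD/ν = 1.159·0.124/8.02×10^-7 = 1.79×10^5 → turbulent
ε/D = 0.065/124 = 5.24×10^-4
Swamee-Jain: f = 0.01925
h_f = f(L/D)V²/(2g) = 0.01925·(395/0.124)·1.159²/(2·9.81) = 4.200 m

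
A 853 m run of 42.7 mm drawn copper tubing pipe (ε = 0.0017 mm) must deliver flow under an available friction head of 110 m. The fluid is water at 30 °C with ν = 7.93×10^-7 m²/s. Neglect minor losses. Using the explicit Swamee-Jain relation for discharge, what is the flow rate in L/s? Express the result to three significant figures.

Swamee-Jain (Type II): Q = -0.965·√(gD⁵h_f/L)·ln[ε/(3.7D) + √(3.17ν²L/(gD³h_f))]
√(gD⁵h_f/L) = √(9.81·0.0427⁵·110/853) = 4.238×10^-4
ε/(3.7D) = 1.08×10^-5; √(3.17ν²L/(gD³h_f)) = 1.42×10^-4
Q = -0.965·4.238×10^-4·ln(1.530×10^-4) = 0.003592 m³/s
Check: V = 2.51 m/s, Re = 1.35×10^5, f = 0.01708, h_f = 109 m ≈ 110 m ✓

Q ≈ 3.59 L/s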